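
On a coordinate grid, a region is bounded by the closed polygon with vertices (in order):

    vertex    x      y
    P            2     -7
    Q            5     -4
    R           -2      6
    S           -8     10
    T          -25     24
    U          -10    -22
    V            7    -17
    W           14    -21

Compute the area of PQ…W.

642

Σ = (27) + (22) + (28) + (58) + (790) + (324) + (91) + (-56) = 1284
Area = |Σ|/2 = 642.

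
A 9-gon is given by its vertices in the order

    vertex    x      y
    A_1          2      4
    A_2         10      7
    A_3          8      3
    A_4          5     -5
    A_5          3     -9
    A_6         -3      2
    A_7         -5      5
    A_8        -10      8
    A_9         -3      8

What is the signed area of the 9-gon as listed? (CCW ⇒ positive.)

-118.5

Apply the shoelace formula: 2A = Σ (x_i·y_{i+1} − x_{i+1}·y_i), indices taken mod 9.
Cross-terms: -26, -26, -55, -30, -21, -5, 10, -56, -28  ⇒  Σ = -237
Signed area = Σ/2 = -118.5 (negative ⇒ clockwise traversal).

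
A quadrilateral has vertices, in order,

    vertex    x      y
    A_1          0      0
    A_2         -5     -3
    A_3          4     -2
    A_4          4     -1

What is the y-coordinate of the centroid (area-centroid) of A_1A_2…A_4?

Apply the shoelace (surveyor's) formula. First the cross-terms c_i = x_i·y_{i+1} − x_{i+1}·y_i:
  0, 22, 4, 0  ⇒  2A = 26, A = 13.
Then Σ (y_i + y_{i+1})·c_i = -122, so ȳ = -122 / (6·13) = -61/39.

-61/39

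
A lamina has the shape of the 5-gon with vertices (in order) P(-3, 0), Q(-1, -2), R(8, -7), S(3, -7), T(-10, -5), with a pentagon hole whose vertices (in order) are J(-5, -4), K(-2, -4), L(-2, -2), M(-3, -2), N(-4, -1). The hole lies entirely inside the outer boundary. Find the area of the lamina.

47

Outer boundary:
Cross-terms: 6, 23, -35, -85, -15  ⇒  Σ = -106
Area = |Σ|/2 = 53.
Hole:
J→K: (-5)(-4) − (-2)(-4) = 12
K→L: (-2)(-2) − (-2)(-4) = -4
L→M: (-2)(-2) − (-3)(-2) = -2
M→N: (-3)(-1) − (-4)(-2) = -5
N→J: (-4)(-4) − (-5)(-1) = 11
Σ = 12
Area = |Σ|/2 = 6.
Net area = 53 − 6 = 47.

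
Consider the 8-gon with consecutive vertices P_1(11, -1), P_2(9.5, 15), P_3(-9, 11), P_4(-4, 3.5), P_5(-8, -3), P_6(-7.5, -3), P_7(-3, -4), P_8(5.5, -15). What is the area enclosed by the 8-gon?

Apply the shoelace formula: 2A = Σ (x_i·y_{i+1} − x_{i+1}·y_i), indices taken mod 8.
Σ = (174.5) + (239.5) + (12.5) + (40) + (1.5) + (21) + (67) + (159.5) = 715.5
Area = |Σ|/2 = 357.75.

357.75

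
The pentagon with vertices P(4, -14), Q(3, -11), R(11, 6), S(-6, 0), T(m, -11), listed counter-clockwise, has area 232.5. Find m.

The doubled signed area Σ (x_i y_{i+1} − x_{i+1} y_i) is linear in m.
With m=0 it equals 283; the coefficient of m is -14 (from the two edges through T).
So -14·m + 283 = 2·232.5 = 465 ⇒ m = -13.

-13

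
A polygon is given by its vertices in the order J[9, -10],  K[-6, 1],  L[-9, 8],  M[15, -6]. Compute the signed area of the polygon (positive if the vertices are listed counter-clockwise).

Apply the shoelace formula: 2A = Σ (x_i·y_{i+1} − x_{i+1}·y_i), indices taken mod 4.
J→K: (9)(1) − (-6)(-10) = -51
K→L: (-6)(8) − (-9)(1) = -39
L→M: (-9)(-6) − (15)(8) = -66
M→J: (15)(-10) − (9)(-6) = -96
Σ = -252
Signed area = Σ/2 = -126 (negative ⇒ clockwise traversal).

-126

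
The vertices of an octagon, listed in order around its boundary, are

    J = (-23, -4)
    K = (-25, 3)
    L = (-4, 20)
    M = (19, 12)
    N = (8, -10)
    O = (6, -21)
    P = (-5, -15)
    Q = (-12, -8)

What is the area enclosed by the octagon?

975

Apply the surveyor's formula: 2A = Σ (x_i·y_{i+1} − x_{i+1}·y_i), indices taken mod 8.
Σ = (-169) + (-488) + (-428) + (-286) + (-108) + (-195) + (-140) + (-136) = -1950
Area = |Σ|/2 = 975.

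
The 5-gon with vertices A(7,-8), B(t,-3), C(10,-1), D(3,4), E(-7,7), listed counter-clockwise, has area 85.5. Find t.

9

Write out the shoelace sum; only the two edges meeting at B involve t:
2·Area = [(7·(-3) − t·(-8)) + (t·(-1) − 10·(-3))] + 99
       = 7·t + 108 = 171
⇒ t = 9.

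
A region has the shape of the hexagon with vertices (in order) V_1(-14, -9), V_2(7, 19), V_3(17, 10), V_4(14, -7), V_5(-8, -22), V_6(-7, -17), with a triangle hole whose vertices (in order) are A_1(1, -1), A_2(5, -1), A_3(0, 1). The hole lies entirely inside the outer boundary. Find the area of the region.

632

Outer boundary:
Apply the shoelace (surveyor's) formula: 2A = Σ (x_i·y_{i+1} − x_{i+1}·y_i), indices taken mod 6.
Σ = (-203) + (-253) + (-259) + (-364) + (-18) + (-175) = -1272
Area = |Σ|/2 = 636.
Hole:
Apply the shoelace (surveyor's) formula: 2A = Σ (x_i·y_{i+1} − x_{i+1}·y_i), indices taken mod 3.
Cross-terms: 4, 5, -1  ⇒  Σ = 8
Area = |Σ|/2 = 4.
Net area = 636 − 4 = 632.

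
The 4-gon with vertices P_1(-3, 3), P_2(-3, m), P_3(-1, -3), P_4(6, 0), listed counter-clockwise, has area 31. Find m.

-4

Write out the shoelace sum; only the two edges meeting at P_2 involve m:
2·Area = [((-3)·m − (-3)·3) + ((-3)·(-3) − (-1)·m)] + 36
       = -2·m + 54 = 62
⇒ m = -4.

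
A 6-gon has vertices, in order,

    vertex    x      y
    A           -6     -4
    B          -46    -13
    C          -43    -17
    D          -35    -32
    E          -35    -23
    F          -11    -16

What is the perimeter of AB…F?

|AB| = √((-40)² + (-9)²) = √1681 = 41
|BC| = √((3)² + (-4)²) = √25 = 5
|CD| = √((8)² + (-15)²) = √289 = 17
|DE| = √((0)² + (9)²) = √81 = 9
|EF| = √((24)² + (7)²) = √625 = 25
|FA| = √((5)² + (12)²) = √169 = 13
Perimeter = 41 + 5 + 17 + 9 + 25 + 13 = 110.

110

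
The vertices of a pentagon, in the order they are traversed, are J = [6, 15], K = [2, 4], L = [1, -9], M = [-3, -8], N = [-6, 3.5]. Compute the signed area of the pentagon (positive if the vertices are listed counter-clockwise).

Cross-terms: -6, -22, -35, -58.5, -111  ⇒  Σ = -232.5
Signed area = Σ/2 = -116.25 (negative ⇒ clockwise traversal).

-116.25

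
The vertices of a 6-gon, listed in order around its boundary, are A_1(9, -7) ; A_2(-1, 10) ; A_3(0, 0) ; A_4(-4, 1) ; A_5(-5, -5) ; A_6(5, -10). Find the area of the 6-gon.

A_1→A_2: (9)(10) − (-1)(-7) = 83
A_2→A_3: (-1)(0) − (0)(10) = 0
A_3→A_4: (0)(1) − (-4)(0) = 0
A_4→A_5: (-4)(-5) − (-5)(1) = 25
A_5→A_6: (-5)(-10) − (5)(-5) = 75
A_6→A_1: (5)(-7) − (9)(-10) = 55
Σ = 238
Area = |Σ|/2 = 119.

119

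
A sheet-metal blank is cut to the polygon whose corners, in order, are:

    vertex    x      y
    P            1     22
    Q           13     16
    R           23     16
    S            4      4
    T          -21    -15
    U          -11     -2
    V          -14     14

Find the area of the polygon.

502.5

Apply Gauss's area formula: 2A = Σ (x_i·y_{i+1} − x_{i+1}·y_i), indices taken mod 7.
Σ = (-270) + (-160) + (28) + (24) + (-123) + (-182) + (-322) = -1005
Area = |Σ|/2 = 502.5.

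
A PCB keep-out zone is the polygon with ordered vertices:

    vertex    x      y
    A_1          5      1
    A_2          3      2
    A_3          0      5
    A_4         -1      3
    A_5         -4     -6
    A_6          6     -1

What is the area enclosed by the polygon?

48

Apply the shoelace (surveyor's) formula: 2A = Σ (x_i·y_{i+1} − x_{i+1}·y_i), indices taken mod 6.
A_1→A_2: (5)(2) − (3)(1) = 7
A_2→A_3: (3)(5) − (0)(2) = 15
A_3→A_4: (0)(3) − (-1)(5) = 5
A_4→A_5: (-1)(-6) − (-4)(3) = 18
A_5→A_6: (-4)(-1) − (6)(-6) = 40
A_6→A_1: (6)(1) − (5)(-1) = 11
Σ = 96
Area = |Σ|/2 = 48.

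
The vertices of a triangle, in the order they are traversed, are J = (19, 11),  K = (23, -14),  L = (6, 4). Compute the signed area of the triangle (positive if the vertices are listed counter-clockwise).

Apply the shoelace (surveyor's) formula: 2A = Σ (x_i·y_{i+1} − x_{i+1}·y_i), indices taken mod 3.
Σ = (-519) + (176) + (-10) = -353
Signed area = Σ/2 = -176.5 (negative ⇒ clockwise traversal).

-176.5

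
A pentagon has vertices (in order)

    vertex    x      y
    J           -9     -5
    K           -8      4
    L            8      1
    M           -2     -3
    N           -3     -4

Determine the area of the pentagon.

Cross-terms: -76, -40, -22, -1, -21  ⇒  Σ = -160
Area = |Σ|/2 = 80.

80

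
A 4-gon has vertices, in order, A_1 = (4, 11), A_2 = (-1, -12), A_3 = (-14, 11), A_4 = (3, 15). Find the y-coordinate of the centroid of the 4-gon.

Apply the shoelace formula. First the cross-terms c_i = x_i·y_{i+1} − x_{i+1}·y_i:
  -37, -179, -243, -27  ⇒  2A = -486, A = -243.
Then Σ (y_i + y_{i+1})·c_i = -6804, so ȳ = -6804 / (6·(-243)) = 14/3.

14/3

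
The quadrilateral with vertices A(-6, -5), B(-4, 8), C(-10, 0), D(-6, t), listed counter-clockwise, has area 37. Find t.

The doubled signed area Σ (x_i y_{i+1} − x_{i+1} y_i) is linear in t.
With t=0 it equals 42; the coefficient of t is -4 (from the two edges through D).
So -4·t + 42 = 2·37 = 74 ⇒ t = -8.

-8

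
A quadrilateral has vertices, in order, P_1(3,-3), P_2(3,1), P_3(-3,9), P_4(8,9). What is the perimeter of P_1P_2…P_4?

|P_1P_2| = √((0)² + (4)²) = √16 = 4
|P_2P_3| = √((-6)² + (8)²) = √100 = 10
|P_3P_4| = √((11)² + (0)²) = √121 = 11
|P_4P_1| = √((-5)² + (-12)²) = √169 = 13
Perimeter = 4 + 10 + 11 + 13 = 38.

38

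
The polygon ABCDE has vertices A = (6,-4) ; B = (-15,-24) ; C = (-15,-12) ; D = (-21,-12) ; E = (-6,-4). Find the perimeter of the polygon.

76

|AB| = √((-21)² + (-20)²) = √841 = 29
|BC| = √((0)² + (12)²) = √144 = 12
|CD| = √((-6)² + (0)²) = √36 = 6
|DE| = √((15)² + (8)²) = √289 = 17
|EA| = √((12)² + (0)²) = √144 = 12
Perimeter = 29 + 12 + 6 + 17 + 12 = 76.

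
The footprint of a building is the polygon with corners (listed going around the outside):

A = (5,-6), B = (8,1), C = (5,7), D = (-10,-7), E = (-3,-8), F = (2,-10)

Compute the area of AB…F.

Apply the shoelace (surveyor's) formula: 2A = Σ (x_i·y_{i+1} − x_{i+1}·y_i), indices taken mod 6.
Σ = (53) + (51) + (35) + (59) + (46) + (38) = 282
Area = |Σ|/2 = 141.

141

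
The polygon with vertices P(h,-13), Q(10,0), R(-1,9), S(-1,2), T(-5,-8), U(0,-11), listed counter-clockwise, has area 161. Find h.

2

The doubled signed area Σ (x_i y_{i+1} − x_{i+1} y_i) is linear in h.
With h=0 it equals 300; the coefficient of h is 11 (from the two edges through P).
So 11·h + 300 = 2·161 = 322 ⇒ h = 2.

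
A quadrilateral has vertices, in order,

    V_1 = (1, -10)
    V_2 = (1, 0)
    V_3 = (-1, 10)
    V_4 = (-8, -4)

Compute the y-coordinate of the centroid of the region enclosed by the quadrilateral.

Apply the shoelace formula. First the cross-terms c_i = x_i·y_{i+1} − x_{i+1}·y_i:
  10, 10, 84, 84  ⇒  2A = 188, A = 94.
Then Σ (y_i + y_{i+1})·c_i = -672, so ȳ = -672 / (6·94) = -56/47.

-56/47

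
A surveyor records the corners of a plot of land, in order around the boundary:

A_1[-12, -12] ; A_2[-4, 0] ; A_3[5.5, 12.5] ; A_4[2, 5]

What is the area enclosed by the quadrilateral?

29.75

Apply Gauss's area formula: 2A = Σ (x_i·y_{i+1} − x_{i+1}·y_i), indices taken mod 4.
Σ = (-48) + (-50) + (2.5) + (36) = -59.5
Area = |Σ|/2 = 29.75.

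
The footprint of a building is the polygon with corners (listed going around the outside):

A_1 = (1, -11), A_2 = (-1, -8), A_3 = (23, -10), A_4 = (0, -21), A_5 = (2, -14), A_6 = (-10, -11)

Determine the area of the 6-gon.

153.5

Apply the shoelace formula: 2A = Σ (x_i·y_{i+1} − x_{i+1}·y_i), indices taken mod 6.
A_1→A_2: (1)(-8) − (-1)(-11) = -19
A_2→A_3: (-1)(-10) − (23)(-8) = 194
A_3→A_4: (23)(-21) − (0)(-10) = -483
A_4→A_5: (0)(-14) − (2)(-21) = 42
A_5→A_6: (2)(-11) − (-10)(-14) = -162
A_6→A_1: (-10)(-11) − (1)(-11) = 121
Σ = -307
Area = |Σ|/2 = 153.5.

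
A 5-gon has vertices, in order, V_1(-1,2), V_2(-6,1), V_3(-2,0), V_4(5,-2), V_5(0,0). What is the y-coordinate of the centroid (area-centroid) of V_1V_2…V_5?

9/17

Apply Gauss's area formula. First the cross-terms c_i = x_i·y_{i+1} − x_{i+1}·y_i:
  11, 2, 4, 0, 0  ⇒  2A = 17, A = 8.5.
Then Σ (y_i + y_{i+1})·c_i = 27, so ȳ = 27 / (6·8.5) = 9/17.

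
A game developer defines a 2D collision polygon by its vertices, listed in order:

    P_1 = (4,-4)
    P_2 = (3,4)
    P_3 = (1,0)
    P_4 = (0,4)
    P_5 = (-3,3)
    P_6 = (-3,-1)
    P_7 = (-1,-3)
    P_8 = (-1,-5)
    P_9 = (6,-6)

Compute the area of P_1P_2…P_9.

Apply the shoelace formula: 2A = Σ (x_i·y_{i+1} − x_{i+1}·y_i), indices taken mod 9.
Σ = (28) + (-4) + (4) + (12) + (12) + (8) + (2) + (36) + (0) = 98
Area = |Σ|/2 = 49.

49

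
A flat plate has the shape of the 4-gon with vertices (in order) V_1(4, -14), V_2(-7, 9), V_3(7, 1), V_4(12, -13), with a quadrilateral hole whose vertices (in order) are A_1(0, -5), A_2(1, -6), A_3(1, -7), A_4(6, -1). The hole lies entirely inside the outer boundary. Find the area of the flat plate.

168

Outer boundary:
Σ = (-62) + (-70) + (-103) + (-116) = -351
Area = |Σ|/2 = 175.5.
Hole:
Σ = (5) + (-1) + (41) + (-30) = 15
Area = |Σ|/2 = 7.5.
Net area = 175.5 − 7.5 = 168.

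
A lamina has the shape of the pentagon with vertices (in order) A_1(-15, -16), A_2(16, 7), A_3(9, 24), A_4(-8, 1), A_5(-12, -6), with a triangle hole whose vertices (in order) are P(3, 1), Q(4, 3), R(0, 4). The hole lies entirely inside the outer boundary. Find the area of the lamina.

Outer boundary:
A_1→A_2: (-15)(7) − (16)(-16) = 151
A_2→A_3: (16)(24) − (9)(7) = 321
A_3→A_4: (9)(1) − (-8)(24) = 201
A_4→A_5: (-8)(-6) − (-12)(1) = 60
A_5→A_1: (-12)(-16) − (-15)(-6) = 102
Σ = 835
Area = |Σ|/2 = 417.5.
Hole:
Apply the surveyor's formula: 2A = Σ (x_i·y_{i+1} − x_{i+1}·y_i), indices taken mod 3.
Cross-terms: 5, 16, -12  ⇒  Σ = 9
Area = |Σ|/2 = 4.5.
Net area = 417.5 − 4.5 = 413.

413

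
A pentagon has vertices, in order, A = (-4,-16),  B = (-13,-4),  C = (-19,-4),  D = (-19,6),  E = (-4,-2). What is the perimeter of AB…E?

62

|AB| = √((-9)² + (12)²) = √225 = 15
|BC| = √((-6)² + (0)²) = √36 = 6
|CD| = √((0)² + (10)²) = √100 = 10
|DE| = √((15)² + (-8)²) = √289 = 17
|EA| = √((0)² + (-14)²) = √196 = 14
Perimeter = 15 + 6 + 10 + 17 + 14 = 62.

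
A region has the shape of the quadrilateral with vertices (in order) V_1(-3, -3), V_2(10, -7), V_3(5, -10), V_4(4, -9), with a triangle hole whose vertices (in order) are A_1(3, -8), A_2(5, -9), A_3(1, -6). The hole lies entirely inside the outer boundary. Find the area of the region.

Outer boundary:
Σ = (51) + (-65) + (-5) + (-39) = -58
Area = |Σ|/2 = 29.
Hole:
Apply the surveyor's formula: 2A = Σ (x_i·y_{i+1} − x_{i+1}·y_i), indices taken mod 3.
Σ = (13) + (-21) + (10) = 2
Area = |Σ|/2 = 1.
Net area = 29 − 1 = 28.

28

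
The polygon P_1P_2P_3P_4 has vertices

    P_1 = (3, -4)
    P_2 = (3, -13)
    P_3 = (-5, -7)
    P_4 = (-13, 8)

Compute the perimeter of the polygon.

|P_1P_2| = √((0)² + (-9)²) = √81 = 9
|P_2P_3| = √((-8)² + (6)²) = √100 = 10
|P_3P_4| = √((-8)² + (15)²) = √289 = 17
|P_4P_1| = √((16)² + (-12)²) = √400 = 20
Perimeter = 9 + 10 + 17 + 20 = 56.

56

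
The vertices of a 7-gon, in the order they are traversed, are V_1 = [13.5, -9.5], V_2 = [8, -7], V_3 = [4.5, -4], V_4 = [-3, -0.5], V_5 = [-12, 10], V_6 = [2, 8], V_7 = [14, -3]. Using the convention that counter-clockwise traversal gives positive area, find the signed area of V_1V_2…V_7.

-197.875

Apply the surveyor's formula: 2A = Σ (x_i·y_{i+1} − x_{i+1}·y_i), indices taken mod 7.
Cross-terms: -18.5, -0.5, -14.25, -36, -116, -118, -92.5  ⇒  Σ = -395.75
Signed area = Σ/2 = -197.875 (negative ⇒ clockwise traversal).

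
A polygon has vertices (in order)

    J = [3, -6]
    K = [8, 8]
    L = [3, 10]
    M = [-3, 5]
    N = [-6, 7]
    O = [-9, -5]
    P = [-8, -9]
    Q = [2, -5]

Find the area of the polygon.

188.5

Apply the shoelace formula: 2A = Σ (x_i·y_{i+1} − x_{i+1}·y_i), indices taken mod 8.
Σ = (72) + (56) + (45) + (9) + (93) + (41) + (58) + (3) = 377
Area = |Σ|/2 = 188.5.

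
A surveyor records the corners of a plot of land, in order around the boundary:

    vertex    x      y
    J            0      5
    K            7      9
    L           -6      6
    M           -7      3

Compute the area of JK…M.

Apply the surveyor's formula: 2A = Σ (x_i·y_{i+1} − x_{i+1}·y_i), indices taken mod 4.
Σ = (-35) + (96) + (24) + (-35) = 50
Area = |Σ|/2 = 25.

25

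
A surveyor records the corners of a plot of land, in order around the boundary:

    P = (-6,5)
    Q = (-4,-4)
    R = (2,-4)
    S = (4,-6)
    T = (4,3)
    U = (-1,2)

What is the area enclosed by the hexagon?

63

P→Q: (-6)(-4) − (-4)(5) = 44
Q→R: (-4)(-4) − (2)(-4) = 24
R→S: (2)(-6) − (4)(-4) = 4
S→T: (4)(3) − (4)(-6) = 36
T→U: (4)(2) − (-1)(3) = 11
U→P: (-1)(5) − (-6)(2) = 7
Σ = 126
Area = |Σ|/2 = 63.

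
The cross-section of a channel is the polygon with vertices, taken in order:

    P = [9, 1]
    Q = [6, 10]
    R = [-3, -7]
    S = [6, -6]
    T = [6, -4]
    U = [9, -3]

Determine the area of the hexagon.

99

Apply Gauss's area formula: 2A = Σ (x_i·y_{i+1} − x_{i+1}·y_i), indices taken mod 6.
Σ = (84) + (-12) + (60) + (12) + (18) + (36) = 198
Area = |Σ|/2 = 99.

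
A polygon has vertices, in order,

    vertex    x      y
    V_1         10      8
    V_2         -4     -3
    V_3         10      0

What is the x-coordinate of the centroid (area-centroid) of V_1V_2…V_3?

Apply the shoelace formula. First the cross-terms c_i = x_i·y_{i+1} − x_{i+1}·y_i:
  2, 30, 80  ⇒  2A = 112, A = 56.
Then Σ (x_i + x_{i+1})·c_i = 1792, so x̄ = 1792 / (6·56) = 16/3.

16/3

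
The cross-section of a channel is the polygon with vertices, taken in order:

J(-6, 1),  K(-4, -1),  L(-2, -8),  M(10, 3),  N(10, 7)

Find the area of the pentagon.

Σ = (10) + (30) + (74) + (40) + (52) = 206
Area = |Σ|/2 = 103.

103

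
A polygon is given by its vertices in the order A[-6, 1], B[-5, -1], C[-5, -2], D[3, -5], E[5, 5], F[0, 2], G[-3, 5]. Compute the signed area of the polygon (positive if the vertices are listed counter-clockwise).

65

Apply the shoelace (surveyor's) formula: 2A = Σ (x_i·y_{i+1} − x_{i+1}·y_i), indices taken mod 7.
Cross-terms: 11, 5, 31, 40, 10, 6, 27  ⇒  Σ = 130
Signed area = Σ/2 = 65 (positive ⇒ counter-clockwise traversal).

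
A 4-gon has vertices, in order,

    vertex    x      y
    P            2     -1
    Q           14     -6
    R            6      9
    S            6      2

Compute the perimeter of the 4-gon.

42

|PQ| = √((12)² + (-5)²) = √169 = 13
|QR| = √((-8)² + (15)²) = √289 = 17
|RS| = √((0)² + (-7)²) = √49 = 7
|SP| = √((-4)² + (-3)²) = √25 = 5
Perimeter = 13 + 17 + 7 + 5 = 42.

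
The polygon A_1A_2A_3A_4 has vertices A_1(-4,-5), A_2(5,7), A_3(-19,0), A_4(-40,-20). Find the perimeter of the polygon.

108

|A_1A_2| = √((9)² + (12)²) = √225 = 15
|A_2A_3| = √((-24)² + (-7)²) = √625 = 25
|A_3A_4| = √((-21)² + (-20)²) = √841 = 29
|A_4A_1| = √((36)² + (15)²) = √1521 = 39
Perimeter = 15 + 25 + 29 + 39 = 108.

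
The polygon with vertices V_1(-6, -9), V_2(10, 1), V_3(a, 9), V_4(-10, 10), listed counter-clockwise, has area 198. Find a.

-2

The doubled signed area Σ (x_i y_{i+1} − x_{i+1} y_i) is linear in a.
With a=0 it equals 414; the coefficient of a is 9 (from the two edges through V_3).
So 9·a + 414 = 2·198 = 396 ⇒ a = -2.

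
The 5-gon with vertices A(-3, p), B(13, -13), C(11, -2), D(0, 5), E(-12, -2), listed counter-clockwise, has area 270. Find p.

-11

Write out the shoelace sum; only the two edges meeting at A involve p:
2·Area = [((-12)·p − (-3)·(-2)) + ((-3)·(-13) − 13·p)] + 232
       = -25·p + 265 = 540
⇒ p = -11.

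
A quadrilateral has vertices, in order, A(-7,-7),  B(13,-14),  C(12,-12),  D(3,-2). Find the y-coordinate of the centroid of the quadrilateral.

Apply the shoelace (surveyor's) formula. First the cross-terms c_i = x_i·y_{i+1} − x_{i+1}·y_i:
  189, 12, 12, -35  ⇒  2A = 178, A = 89.
Then Σ (y_i + y_{i+1})·c_i = -4134, so ȳ = -4134 / (6·89) = -689/89.

-689/89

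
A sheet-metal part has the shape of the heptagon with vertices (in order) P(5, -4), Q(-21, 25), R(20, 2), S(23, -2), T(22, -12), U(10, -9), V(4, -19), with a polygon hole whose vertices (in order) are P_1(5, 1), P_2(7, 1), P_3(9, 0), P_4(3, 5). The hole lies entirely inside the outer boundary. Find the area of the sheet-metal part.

Outer boundary:
Σ = (41) + (-542) + (-86) + (-232) + (-78) + (-154) + (79) = -972
Area = |Σ|/2 = 486.
Hole:
Apply Gauss's area formula: 2A = Σ (x_i·y_{i+1} − x_{i+1}·y_i), indices taken mod 4.
Σ = (-2) + (-9) + (45) + (-22) = 12
Area = |Σ|/2 = 6.
Net area = 486 − 6 = 480.

480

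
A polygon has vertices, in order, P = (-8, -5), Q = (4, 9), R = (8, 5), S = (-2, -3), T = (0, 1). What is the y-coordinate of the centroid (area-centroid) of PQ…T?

Apply the surveyor's formula. First the cross-terms c_i = x_i·y_{i+1} − x_{i+1}·y_i:
  -52, -52, -14, -2, 8  ⇒  2A = -112, A = -56.
Then Σ (y_i + y_{i+1})·c_i = -992, so ȳ = -992 / (6·(-56)) = 62/21.

62/21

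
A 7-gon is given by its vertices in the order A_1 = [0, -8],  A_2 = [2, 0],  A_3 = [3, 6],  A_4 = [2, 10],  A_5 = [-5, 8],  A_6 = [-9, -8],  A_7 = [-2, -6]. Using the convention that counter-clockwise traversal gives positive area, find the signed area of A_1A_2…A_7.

139

Apply the shoelace formula: 2A = Σ (x_i·y_{i+1} − x_{i+1}·y_i), indices taken mod 7.
Σ = (16) + (12) + (18) + (66) + (112) + (38) + (16) = 278
Signed area = Σ/2 = 139 (positive ⇒ counter-clockwise traversal).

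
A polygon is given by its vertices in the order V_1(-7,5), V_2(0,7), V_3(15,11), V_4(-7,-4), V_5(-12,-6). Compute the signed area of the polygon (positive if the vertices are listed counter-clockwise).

-122.5

Σ = (-49) + (-105) + (17) + (-6) + (-102) = -245
Signed area = Σ/2 = -122.5 (negative ⇒ clockwise traversal).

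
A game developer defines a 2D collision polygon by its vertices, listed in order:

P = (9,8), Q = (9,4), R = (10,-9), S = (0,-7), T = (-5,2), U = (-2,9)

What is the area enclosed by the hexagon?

Apply the shoelace formula: 2A = Σ (x_i·y_{i+1} − x_{i+1}·y_i), indices taken mod 6.
Cross-terms: -36, -121, -70, -35, -41, -97  ⇒  Σ = -400
Area = |Σ|/2 = 200.

200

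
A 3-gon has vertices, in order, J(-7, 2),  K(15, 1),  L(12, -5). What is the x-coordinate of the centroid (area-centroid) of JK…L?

20/3

Apply the shoelace formula. First the cross-terms c_i = x_i·y_{i+1} − x_{i+1}·y_i:
  -37, -87, -11  ⇒  2A = -135, A = -67.5.
Then Σ (x_i + x_{i+1})·c_i = -2700, so x̄ = -2700 / (6·(-67.5)) = 20/3.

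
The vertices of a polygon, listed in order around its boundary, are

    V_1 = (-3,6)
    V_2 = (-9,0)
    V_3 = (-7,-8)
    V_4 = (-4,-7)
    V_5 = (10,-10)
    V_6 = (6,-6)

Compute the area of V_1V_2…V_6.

135.5

Apply Gauss's area formula: 2A = Σ (x_i·y_{i+1} − x_{i+1}·y_i), indices taken mod 6.
Σ = (54) + (72) + (17) + (110) + (0) + (18) = 271
Area = |Σ|/2 = 135.5.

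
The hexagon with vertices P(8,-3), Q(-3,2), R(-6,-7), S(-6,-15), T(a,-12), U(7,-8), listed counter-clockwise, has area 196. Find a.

The doubled signed area Σ (x_i y_{i+1} − x_{i+1} y_i) is linear in a.
With a=0 it equals 287; the coefficient of a is 7 (from the two edges through T).
So 7·a + 287 = 2·196 = 392 ⇒ a = 15.

15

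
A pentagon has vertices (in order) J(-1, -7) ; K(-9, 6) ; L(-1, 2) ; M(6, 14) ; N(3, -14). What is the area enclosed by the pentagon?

Σ = (-69) + (-12) + (-26) + (-126) + (-35) = -268
Area = |Σ|/2 = 134.

134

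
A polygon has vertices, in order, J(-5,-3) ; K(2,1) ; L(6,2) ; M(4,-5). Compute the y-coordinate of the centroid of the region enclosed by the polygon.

Apply the shoelace (surveyor's) formula. First the cross-terms c_i = x_i·y_{i+1} − x_{i+1}·y_i:
  1, -2, -38, -37  ⇒  2A = -76, A = -38.
Then Σ (y_i + y_{i+1})·c_i = 402, so ȳ = 402 / (6·(-38)) = -67/38.

-67/38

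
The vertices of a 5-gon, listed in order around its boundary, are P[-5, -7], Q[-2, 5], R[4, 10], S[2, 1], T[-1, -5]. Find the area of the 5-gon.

Cross-terms: -39, -40, -16, -9, -18  ⇒  Σ = -122
Area = |Σ|/2 = 61.

61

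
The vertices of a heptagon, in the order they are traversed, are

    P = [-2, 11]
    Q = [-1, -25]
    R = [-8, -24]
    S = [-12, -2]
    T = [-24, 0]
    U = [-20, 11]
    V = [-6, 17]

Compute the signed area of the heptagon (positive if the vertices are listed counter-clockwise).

Apply the shoelace formula: 2A = Σ (x_i·y_{i+1} − x_{i+1}·y_i), indices taken mod 7.
Σ = (61) + (-176) + (-272) + (-48) + (-264) + (-274) + (-32) = -1005
Signed area = Σ/2 = -502.5 (negative ⇒ clockwise traversal).

-502.5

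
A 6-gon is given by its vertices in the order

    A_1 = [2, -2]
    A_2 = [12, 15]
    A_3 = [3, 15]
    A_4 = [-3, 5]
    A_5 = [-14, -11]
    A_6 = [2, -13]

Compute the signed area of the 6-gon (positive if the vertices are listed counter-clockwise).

A_1→A_2: (2)(15) − (12)(-2) = 54
A_2→A_3: (12)(15) − (3)(15) = 135
A_3→A_4: (3)(5) − (-3)(15) = 60
A_4→A_5: (-3)(-11) − (-14)(5) = 103
A_5→A_6: (-14)(-13) − (2)(-11) = 204
A_6→A_1: (2)(-2) − (2)(-13) = 22
Σ = 578
Signed area = Σ/2 = 289 (positive ⇒ counter-clockwise traversal).

289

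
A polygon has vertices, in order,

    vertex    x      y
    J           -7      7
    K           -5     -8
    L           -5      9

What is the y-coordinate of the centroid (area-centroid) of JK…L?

8/3

Apply the shoelace formula. First the cross-terms c_i = x_i·y_{i+1} − x_{i+1}·y_i:
  91, -85, 28  ⇒  2A = 34, A = 17.
Then Σ (y_i + y_{i+1})·c_i = 272, so ȳ = 272 / (6·17) = 8/3.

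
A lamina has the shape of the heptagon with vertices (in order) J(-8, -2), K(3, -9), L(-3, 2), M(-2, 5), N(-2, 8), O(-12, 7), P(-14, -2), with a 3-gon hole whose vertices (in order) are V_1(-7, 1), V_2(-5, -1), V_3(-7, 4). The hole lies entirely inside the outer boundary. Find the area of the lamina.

Outer boundary:
Σ = (78) + (-21) + (-11) + (-6) + (82) + (122) + (12) = 256
Area = |Σ|/2 = 128.
Hole:
Apply the shoelace formula: 2A = Σ (x_i·y_{i+1} − x_{i+1}·y_i), indices taken mod 3.
Σ = (12) + (-27) + (21) = 6
Area = |Σ|/2 = 3.
Net area = 128 − 3 = 125.

125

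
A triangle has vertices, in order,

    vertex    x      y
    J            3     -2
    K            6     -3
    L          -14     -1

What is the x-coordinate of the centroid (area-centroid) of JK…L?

-5/3

Apply the shoelace formula. First the cross-terms c_i = x_i·y_{i+1} − x_{i+1}·y_i:
  3, -48, 31  ⇒  2A = -14, A = -7.
Then Σ (x_i + x_{i+1})·c_i = 70, so x̄ = 70 / (6·(-7)) = -5/3.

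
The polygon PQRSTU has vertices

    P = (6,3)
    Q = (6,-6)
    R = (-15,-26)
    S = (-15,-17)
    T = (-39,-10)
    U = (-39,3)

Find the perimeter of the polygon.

|PQ| = √((0)² + (-9)²) = √81 = 9
|QR| = √((-21)² + (-20)²) = √841 = 29
|RS| = √((0)² + (9)²) = √81 = 9
|ST| = √((-24)² + (7)²) = √625 = 25
|TU| = √((0)² + (13)²) = √169 = 13
|UP| = √((45)² + (0)²) = √2025 = 45
Perimeter = 9 + 29 + 9 + 25 + 13 + 45 = 130.

130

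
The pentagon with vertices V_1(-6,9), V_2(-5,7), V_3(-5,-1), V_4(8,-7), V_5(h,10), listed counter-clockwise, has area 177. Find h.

8

Write out the shoelace sum; only the two edges meeting at V_5 involve h:
2·Area = [(8·10 − h·(-7)) + (h·9 − (-6)·10)] + 86
       = 16·h + 226 = 354
⇒ h = 8.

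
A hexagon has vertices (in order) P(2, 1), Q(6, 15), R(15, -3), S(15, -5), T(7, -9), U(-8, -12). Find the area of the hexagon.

Apply the shoelace formula: 2A = Σ (x_i·y_{i+1} − x_{i+1}·y_i), indices taken mod 6.
Σ = (24) + (-243) + (-30) + (-100) + (-156) + (16) = -489
Area = |Σ|/2 = 244.5.

244.5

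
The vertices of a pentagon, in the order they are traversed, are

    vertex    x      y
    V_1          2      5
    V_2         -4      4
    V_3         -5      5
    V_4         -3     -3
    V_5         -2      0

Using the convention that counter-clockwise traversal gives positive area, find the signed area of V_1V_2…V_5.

Apply the shoelace (surveyor's) formula: 2A = Σ (x_i·y_{i+1} − x_{i+1}·y_i), indices taken mod 5.
Cross-terms: 28, 0, 30, -6, -10  ⇒  Σ = 42
Signed area = Σ/2 = 21 (positive ⇒ counter-clockwise traversal).

21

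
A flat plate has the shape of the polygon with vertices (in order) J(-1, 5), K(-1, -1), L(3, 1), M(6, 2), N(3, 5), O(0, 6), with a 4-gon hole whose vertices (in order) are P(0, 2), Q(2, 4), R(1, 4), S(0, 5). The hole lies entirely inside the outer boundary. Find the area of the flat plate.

Outer boundary:
Apply the shoelace (surveyor's) formula: 2A = Σ (x_i·y_{i+1} − x_{i+1}·y_i), indices taken mod 6.
J→K: (-1)(-1) − (-1)(5) = 6
K→L: (-1)(1) − (3)(-1) = 2
L→M: (3)(2) − (6)(1) = 0
M→N: (6)(5) − (3)(2) = 24
N→O: (3)(6) − (0)(5) = 18
O→J: (0)(5) − (-1)(6) = 6
Σ = 56
Area = |Σ|/2 = 28.
Hole:
Apply the surveyor's formula: 2A = Σ (x_i·y_{i+1} − x_{i+1}·y_i), indices taken mod 4.
Cross-terms: -4, 4, 5, 0  ⇒  Σ = 5
Area = |Σ|/2 = 2.5.
Net area = 28 − 2.5 = 25.5.

25.5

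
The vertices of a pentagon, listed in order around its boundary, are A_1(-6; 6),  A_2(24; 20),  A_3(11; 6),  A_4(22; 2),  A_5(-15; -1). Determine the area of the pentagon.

269

Apply Gauss's area formula: 2A = Σ (x_i·y_{i+1} − x_{i+1}·y_i), indices taken mod 5.
Σ = (-264) + (-76) + (-110) + (8) + (-96) = -538
Area = |Σ|/2 = 269.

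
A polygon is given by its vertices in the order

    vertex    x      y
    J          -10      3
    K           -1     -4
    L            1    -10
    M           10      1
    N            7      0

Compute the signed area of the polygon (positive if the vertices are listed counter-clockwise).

Apply the shoelace (surveyor's) formula: 2A = Σ (x_i·y_{i+1} − x_{i+1}·y_i), indices taken mod 5.
Cross-terms: 43, 14, 101, -7, 21  ⇒  Σ = 172
Signed area = Σ/2 = 86 (positive ⇒ counter-clockwise traversal).

86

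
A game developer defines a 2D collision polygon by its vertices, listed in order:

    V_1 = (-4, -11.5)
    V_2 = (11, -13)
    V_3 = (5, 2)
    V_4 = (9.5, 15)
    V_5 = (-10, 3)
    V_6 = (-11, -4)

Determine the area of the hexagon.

341.75

Apply the shoelace formula: 2A = Σ (x_i·y_{i+1} − x_{i+1}·y_i), indices taken mod 6.
Σ = (178.5) + (87) + (56) + (178.5) + (73) + (110.5) = 683.5
Area = |Σ|/2 = 341.75.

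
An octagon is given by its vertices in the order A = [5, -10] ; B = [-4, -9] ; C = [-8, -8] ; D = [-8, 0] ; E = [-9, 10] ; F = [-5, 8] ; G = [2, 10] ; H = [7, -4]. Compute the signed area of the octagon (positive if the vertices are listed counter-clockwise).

-242.5

Apply the surveyor's formula: 2A = Σ (x_i·y_{i+1} − x_{i+1}·y_i), indices taken mod 8.
Σ = (-85) + (-40) + (-64) + (-80) + (-22) + (-66) + (-78) + (-50) = -485
Signed area = Σ/2 = -242.5 (negative ⇒ clockwise traversal).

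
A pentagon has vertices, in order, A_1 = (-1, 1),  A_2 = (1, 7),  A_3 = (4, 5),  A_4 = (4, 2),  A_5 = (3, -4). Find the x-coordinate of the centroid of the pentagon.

367/198

Apply the shoelace formula. First the cross-terms c_i = x_i·y_{i+1} − x_{i+1}·y_i:
  -8, -23, -12, -22, -1  ⇒  2A = -66, A = -33.
Then Σ (x_i + x_{i+1})·c_i = -367, so x̄ = -367 / (6·(-33)) = 367/198.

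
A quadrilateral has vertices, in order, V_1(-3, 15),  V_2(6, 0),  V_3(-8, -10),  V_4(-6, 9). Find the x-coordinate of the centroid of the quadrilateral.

Apply the surveyor's formula. First the cross-terms c_i = x_i·y_{i+1} − x_{i+1}·y_i:
  -90, -60, -132, -63  ⇒  2A = -345, A = -172.5.
Then Σ (x_i + x_{i+1})·c_i = 2265, so x̄ = 2265 / (6·(-172.5)) = -151/69.

-151/69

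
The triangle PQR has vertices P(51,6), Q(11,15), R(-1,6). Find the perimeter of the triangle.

108

|PQ| = √((-40)² + (9)²) = √1681 = 41
|QR| = √((-12)² + (-9)²) = √225 = 15
|RP| = √((52)² + (0)²) = √2704 = 52
Perimeter = 41 + 15 + 52 = 108.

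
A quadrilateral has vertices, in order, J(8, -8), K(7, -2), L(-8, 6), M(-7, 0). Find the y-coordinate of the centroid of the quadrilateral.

Apply the shoelace (surveyor's) formula. First the cross-terms c_i = x_i·y_{i+1} − x_{i+1}·y_i:
  40, 26, 42, 56  ⇒  2A = 164, A = 82.
Then Σ (y_i + y_{i+1})·c_i = -492, so ȳ = -492 / (6·82) = -1.

-1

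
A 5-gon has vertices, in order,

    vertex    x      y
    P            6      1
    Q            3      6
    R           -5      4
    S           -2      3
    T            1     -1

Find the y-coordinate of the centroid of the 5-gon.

100/37

Apply Gauss's area formula. First the cross-terms c_i = x_i·y_{i+1} − x_{i+1}·y_i:
  33, 42, -7, -1, 7  ⇒  2A = 74, A = 37.
Then Σ (y_i + y_{i+1})·c_i = 600, so ȳ = 600 / (6·37) = 100/37.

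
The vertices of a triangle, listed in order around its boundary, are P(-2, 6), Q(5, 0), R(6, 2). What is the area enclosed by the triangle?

Apply Gauss's area formula: 2A = Σ (x_i·y_{i+1} − x_{i+1}·y_i), indices taken mod 3.
Σ = (-30) + (10) + (40) = 20
Area = |Σ|/2 = 10.

10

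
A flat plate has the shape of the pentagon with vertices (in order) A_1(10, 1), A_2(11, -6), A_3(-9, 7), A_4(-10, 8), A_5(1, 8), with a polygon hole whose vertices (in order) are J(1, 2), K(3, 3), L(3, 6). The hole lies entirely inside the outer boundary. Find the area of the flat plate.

Outer boundary:
Cross-terms: -71, 23, -2, -88, -79  ⇒  Σ = -217
Area = |Σ|/2 = 108.5.
Hole:
Apply the shoelace formula: 2A = Σ (x_i·y_{i+1} − x_{i+1}·y_i), indices taken mod 3.
Σ = (-3) + (9) + (0) = 6
Area = |Σ|/2 = 3.
Net area = 108.5 − 3 = 105.5.

105.5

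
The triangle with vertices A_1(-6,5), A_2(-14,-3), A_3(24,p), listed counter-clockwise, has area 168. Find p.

-7

The doubled signed area Σ (x_i y_{i+1} − x_{i+1} y_i) is linear in p.
With p=0 it equals 280; the coefficient of p is -8 (from the two edges through A_3).
So -8·p + 280 = 2·168 = 336 ⇒ p = -7.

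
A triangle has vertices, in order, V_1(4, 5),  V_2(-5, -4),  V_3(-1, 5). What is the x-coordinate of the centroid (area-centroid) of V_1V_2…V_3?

-2/3

Apply the surveyor's formula. First the cross-terms c_i = x_i·y_{i+1} − x_{i+1}·y_i:
  9, -29, -25  ⇒  2A = -45, A = -22.5.
Then Σ (x_i + x_{i+1})·c_i = 90, so x̄ = 90 / (6·(-22.5)) = -2/3.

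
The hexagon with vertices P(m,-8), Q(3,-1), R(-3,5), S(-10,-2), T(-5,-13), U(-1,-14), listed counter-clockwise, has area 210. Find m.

Write out the shoelace sum; only the two edges meeting at P involve m:
2·Area = [((-1)·(-8) − m·(-14)) + (m·(-1) − 3·(-8))] + 245
       = 13·m + 277 = 420
⇒ m = 11.

11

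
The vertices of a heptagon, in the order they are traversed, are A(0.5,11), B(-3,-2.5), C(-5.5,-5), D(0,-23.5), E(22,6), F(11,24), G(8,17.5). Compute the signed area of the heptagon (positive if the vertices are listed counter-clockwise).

Σ = (31.75) + (1.25) + (129.25) + (517) + (462) + (0.5) + (79.25) = 1221
Signed area = Σ/2 = 610.5 (positive ⇒ counter-clockwise traversal).

610.5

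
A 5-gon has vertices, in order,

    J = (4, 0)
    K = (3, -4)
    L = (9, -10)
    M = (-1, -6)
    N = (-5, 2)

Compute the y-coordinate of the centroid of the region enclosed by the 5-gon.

-62/19

Apply Gauss's area formula. First the cross-terms c_i = x_i·y_{i+1} − x_{i+1}·y_i:
  -16, 6, -64, -32, -8  ⇒  2A = -114, A = -57.
Then Σ (y_i + y_{i+1})·c_i = 1116, so ȳ = 1116 / (6·(-57)) = -62/19.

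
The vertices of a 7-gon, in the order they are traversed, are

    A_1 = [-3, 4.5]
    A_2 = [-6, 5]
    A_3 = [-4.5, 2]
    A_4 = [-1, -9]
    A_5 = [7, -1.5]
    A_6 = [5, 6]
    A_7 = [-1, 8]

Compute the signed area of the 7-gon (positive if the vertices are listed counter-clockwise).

A_1→A_2: (-3)(5) − (-6)(4.5) = 12
A_2→A_3: (-6)(2) − (-4.5)(5) = 10.5
A_3→A_4: (-4.5)(-9) − (-1)(2) = 42.5
A_4→A_5: (-1)(-1.5) − (7)(-9) = 64.5
A_5→A_6: (7)(6) − (5)(-1.5) = 49.5
A_6→A_7: (5)(8) − (-1)(6) = 46
A_7→A_1: (-1)(4.5) − (-3)(8) = 19.5
Σ = 244.5
Signed area = Σ/2 = 122.25 (positive ⇒ counter-clockwise traversal).

122.25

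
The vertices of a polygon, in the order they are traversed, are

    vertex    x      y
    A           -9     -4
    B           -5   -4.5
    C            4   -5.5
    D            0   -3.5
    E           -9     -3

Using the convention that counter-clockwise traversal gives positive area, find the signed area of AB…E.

A→B: (-9)(-4.5) − (-5)(-4) = 20.5
B→C: (-5)(-5.5) − (4)(-4.5) = 45.5
C→D: (4)(-3.5) − (0)(-5.5) = -14
D→E: (0)(-3) − (-9)(-3.5) = -31.5
E→A: (-9)(-4) − (-9)(-3) = 9
Σ = 29.5
Signed area = Σ/2 = 14.75 (positive ⇒ counter-clockwise traversal).

14.75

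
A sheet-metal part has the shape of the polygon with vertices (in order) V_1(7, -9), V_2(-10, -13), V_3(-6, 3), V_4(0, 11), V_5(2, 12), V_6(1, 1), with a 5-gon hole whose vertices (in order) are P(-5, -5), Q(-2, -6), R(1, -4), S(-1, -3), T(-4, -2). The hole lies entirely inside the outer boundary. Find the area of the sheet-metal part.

188

Outer boundary:
V_1→V_2: (7)(-13) − (-10)(-9) = -181
V_2→V_3: (-10)(3) − (-6)(-13) = -108
V_3→V_4: (-6)(11) − (0)(3) = -66
V_4→V_5: (0)(12) − (2)(11) = -22
V_5→V_6: (2)(1) − (1)(12) = -10
V_6→V_1: (1)(-9) − (7)(1) = -16
Σ = -403
Area = |Σ|/2 = 201.5.
Hole:
Σ = (20) + (14) + (-7) + (-10) + (10) = 27
Area = |Σ|/2 = 13.5.
Net area = 201.5 − 13.5 = 188.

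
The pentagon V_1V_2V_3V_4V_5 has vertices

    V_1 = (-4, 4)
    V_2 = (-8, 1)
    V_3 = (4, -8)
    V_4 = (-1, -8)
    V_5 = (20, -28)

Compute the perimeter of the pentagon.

94

|V_1V_2| = √((-4)² + (-3)²) = √25 = 5
|V_2V_3| = √((12)² + (-9)²) = √225 = 15
|V_3V_4| = √((-5)² + (0)²) = √25 = 5
|V_4V_5| = √((21)² + (-20)²) = √841 = 29
|V_5V_1| = √((-24)² + (32)²) = √1600 = 40
Perimeter = 5 + 15 + 5 + 29 + 40 = 94.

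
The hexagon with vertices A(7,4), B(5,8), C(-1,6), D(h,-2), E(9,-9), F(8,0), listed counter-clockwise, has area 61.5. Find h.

The doubled signed area Σ (x_i y_{i+1} − x_{i+1} y_i) is linear in h.
With h=0 it equals 198; the coefficient of h is -15 (from the two edges through D).
So -15·h + 198 = 2·61.5 = 123 ⇒ h = 5.

5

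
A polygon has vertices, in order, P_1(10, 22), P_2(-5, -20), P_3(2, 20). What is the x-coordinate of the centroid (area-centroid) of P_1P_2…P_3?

7/3

Apply the shoelace formula. First the cross-terms c_i = x_i·y_{i+1} − x_{i+1}·y_i:
  -90, -60, -156  ⇒  2A = -306, A = -153.
Then Σ (x_i + x_{i+1})·c_i = -2142, so x̄ = -2142 / (6·(-153)) = 7/3.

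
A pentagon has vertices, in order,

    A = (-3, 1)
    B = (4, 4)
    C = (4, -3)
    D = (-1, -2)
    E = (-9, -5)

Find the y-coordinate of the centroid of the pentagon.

-67/138

Apply the shoelace (surveyor's) formula. First the cross-terms c_i = x_i·y_{i+1} − x_{i+1}·y_i:
  -16, -28, -11, -13, -24  ⇒  2A = -92, A = -46.
Then Σ (y_i + y_{i+1})·c_i = 134, so ȳ = 134 / (6·(-46)) = -67/138.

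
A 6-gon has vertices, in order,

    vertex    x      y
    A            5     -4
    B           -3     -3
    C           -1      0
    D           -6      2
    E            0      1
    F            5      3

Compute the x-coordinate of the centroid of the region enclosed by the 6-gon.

Apply Gauss's area formula. First the cross-terms c_i = x_i·y_{i+1} − x_{i+1}·y_i:
  -27, -3, -2, -6, -5, -35  ⇒  2A = -78, A = -39.
Then Σ (x_i + x_{i+1})·c_i = -367, so x̄ = -367 / (6·(-39)) = 367/234.

367/234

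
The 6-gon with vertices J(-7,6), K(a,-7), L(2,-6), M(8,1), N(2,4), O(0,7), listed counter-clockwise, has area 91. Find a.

2

Write out the shoelace sum; only the two edges meeting at K involve a:
2·Area = [((-7)·(-7) − a·6) + (a·(-6) − 2·(-7))] + 143
       = -12·a + 206 = 182
⇒ a = 2.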